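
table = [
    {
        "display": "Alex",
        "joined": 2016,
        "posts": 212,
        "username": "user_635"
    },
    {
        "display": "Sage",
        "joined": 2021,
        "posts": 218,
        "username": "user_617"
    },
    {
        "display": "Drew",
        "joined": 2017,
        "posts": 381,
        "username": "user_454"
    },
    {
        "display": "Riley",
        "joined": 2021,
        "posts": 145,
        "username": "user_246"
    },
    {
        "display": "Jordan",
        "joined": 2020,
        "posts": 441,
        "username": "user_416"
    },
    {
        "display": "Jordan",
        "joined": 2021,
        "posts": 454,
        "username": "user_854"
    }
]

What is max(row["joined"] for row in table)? 2021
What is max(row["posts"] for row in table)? 454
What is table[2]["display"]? "Drew"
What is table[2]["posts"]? 381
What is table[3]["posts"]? 145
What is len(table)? 6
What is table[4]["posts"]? 441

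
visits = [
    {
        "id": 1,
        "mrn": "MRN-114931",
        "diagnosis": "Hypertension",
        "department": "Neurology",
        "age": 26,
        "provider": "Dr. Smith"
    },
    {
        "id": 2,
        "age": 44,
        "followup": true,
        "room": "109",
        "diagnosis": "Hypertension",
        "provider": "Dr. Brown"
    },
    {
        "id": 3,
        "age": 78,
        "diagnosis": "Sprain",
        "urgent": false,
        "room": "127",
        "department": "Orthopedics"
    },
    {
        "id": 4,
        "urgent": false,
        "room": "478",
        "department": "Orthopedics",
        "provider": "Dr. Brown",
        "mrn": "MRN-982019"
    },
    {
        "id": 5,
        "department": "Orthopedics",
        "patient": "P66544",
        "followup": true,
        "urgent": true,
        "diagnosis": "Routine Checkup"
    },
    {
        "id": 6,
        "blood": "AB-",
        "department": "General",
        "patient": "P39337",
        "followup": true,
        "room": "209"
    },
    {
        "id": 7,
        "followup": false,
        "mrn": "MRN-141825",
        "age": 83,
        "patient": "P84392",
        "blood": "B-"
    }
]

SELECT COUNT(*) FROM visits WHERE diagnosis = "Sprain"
1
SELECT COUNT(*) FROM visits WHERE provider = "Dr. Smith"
1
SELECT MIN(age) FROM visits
26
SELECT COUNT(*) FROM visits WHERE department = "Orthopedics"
3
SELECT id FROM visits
[1, 2, 3, 4, 5, 6, 7]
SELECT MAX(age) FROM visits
83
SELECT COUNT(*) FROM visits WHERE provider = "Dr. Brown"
2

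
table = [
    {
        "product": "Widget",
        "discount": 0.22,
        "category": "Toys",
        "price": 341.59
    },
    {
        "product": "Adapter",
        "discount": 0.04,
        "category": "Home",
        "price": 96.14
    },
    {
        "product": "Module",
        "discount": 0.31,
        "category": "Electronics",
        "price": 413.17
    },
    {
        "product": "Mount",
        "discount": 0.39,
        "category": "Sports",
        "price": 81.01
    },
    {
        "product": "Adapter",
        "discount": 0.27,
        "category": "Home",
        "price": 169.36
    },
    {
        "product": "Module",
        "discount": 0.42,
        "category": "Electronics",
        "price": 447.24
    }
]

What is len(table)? 6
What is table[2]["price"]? 413.17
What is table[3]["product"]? "Mount"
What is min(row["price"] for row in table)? 81.01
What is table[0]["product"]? "Widget"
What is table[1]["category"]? "Home"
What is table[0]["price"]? 341.59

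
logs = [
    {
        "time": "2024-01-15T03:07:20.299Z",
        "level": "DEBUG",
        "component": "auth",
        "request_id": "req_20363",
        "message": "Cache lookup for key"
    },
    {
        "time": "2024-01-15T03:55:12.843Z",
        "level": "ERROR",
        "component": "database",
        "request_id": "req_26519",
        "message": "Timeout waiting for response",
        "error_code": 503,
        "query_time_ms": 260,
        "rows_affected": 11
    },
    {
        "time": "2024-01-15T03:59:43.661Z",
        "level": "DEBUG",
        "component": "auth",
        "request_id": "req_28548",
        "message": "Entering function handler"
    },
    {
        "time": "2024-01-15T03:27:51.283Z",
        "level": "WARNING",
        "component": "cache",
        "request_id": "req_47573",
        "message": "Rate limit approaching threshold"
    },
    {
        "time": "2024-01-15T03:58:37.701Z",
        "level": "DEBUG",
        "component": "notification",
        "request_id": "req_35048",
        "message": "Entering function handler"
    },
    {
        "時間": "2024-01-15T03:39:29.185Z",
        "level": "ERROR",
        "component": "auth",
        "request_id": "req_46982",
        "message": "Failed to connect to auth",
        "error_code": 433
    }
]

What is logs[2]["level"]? "DEBUG"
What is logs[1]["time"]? "2024-01-15T03:55:12.843Z"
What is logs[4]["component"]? "notification"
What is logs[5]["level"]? "ERROR"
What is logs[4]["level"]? "DEBUG"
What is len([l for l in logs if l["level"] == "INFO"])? 0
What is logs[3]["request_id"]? "req_47573"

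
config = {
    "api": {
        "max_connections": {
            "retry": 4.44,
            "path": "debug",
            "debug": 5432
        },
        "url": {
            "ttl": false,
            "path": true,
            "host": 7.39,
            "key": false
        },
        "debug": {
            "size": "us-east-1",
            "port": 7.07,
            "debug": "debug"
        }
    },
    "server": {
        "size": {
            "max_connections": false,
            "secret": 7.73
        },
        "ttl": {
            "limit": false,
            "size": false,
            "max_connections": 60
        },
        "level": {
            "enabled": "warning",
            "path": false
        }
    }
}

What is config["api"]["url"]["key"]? False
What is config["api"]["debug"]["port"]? 7.07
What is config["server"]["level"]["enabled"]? "warning"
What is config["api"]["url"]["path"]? True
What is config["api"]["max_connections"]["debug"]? 5432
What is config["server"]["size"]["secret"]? 7.73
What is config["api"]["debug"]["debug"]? "debug"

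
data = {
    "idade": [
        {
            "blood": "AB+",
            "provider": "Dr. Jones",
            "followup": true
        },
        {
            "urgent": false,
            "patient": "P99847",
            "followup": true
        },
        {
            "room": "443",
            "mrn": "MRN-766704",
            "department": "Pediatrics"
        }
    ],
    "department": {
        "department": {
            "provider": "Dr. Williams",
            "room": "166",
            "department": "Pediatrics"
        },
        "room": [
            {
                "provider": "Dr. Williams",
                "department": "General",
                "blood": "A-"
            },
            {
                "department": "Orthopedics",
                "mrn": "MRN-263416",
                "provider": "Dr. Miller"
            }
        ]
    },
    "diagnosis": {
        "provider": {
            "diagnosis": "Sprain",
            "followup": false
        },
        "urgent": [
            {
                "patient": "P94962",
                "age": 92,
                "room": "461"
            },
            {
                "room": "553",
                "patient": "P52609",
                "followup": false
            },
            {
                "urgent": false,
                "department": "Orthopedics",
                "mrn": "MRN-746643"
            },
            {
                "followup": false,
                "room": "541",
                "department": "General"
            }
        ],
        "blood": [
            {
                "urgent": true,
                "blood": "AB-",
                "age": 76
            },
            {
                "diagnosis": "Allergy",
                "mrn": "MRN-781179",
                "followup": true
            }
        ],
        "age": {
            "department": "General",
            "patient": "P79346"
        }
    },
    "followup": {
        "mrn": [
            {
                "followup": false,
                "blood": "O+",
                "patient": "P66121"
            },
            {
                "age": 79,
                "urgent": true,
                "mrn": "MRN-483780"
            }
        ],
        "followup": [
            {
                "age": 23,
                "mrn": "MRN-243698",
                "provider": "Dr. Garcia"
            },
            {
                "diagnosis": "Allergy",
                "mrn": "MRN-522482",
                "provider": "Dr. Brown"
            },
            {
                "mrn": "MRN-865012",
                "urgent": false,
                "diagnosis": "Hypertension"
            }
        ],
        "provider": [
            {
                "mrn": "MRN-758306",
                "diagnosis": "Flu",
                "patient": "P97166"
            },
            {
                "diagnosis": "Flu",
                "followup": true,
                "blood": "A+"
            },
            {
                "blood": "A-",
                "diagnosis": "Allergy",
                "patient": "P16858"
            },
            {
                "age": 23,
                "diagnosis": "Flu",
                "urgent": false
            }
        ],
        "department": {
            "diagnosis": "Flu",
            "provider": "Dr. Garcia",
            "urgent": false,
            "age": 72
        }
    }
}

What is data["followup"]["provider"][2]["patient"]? "P16858"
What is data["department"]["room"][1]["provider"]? "Dr. Miller"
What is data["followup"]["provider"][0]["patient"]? "P97166"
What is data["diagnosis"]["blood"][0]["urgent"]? True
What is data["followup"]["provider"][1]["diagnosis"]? "Flu"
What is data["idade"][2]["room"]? "443"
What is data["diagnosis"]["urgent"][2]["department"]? "Orthopedics"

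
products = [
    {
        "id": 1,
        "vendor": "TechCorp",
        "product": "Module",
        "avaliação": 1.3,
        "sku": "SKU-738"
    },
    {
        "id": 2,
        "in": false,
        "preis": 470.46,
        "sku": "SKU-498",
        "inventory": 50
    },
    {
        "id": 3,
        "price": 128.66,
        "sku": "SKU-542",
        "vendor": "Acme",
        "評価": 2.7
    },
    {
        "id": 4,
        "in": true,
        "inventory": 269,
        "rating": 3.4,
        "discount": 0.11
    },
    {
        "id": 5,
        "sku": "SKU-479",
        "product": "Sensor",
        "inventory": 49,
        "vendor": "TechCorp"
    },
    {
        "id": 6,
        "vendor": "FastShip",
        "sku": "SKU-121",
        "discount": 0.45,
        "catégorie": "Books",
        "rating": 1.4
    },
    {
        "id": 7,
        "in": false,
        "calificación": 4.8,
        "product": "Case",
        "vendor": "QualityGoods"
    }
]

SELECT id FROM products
[1, 2, 3, 4, 5, 6, 7]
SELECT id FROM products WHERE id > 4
[5, 6, 7]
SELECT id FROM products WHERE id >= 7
[7]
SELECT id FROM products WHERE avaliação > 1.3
[]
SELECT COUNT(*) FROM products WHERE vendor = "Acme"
1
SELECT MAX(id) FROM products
7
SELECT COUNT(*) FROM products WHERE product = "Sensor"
1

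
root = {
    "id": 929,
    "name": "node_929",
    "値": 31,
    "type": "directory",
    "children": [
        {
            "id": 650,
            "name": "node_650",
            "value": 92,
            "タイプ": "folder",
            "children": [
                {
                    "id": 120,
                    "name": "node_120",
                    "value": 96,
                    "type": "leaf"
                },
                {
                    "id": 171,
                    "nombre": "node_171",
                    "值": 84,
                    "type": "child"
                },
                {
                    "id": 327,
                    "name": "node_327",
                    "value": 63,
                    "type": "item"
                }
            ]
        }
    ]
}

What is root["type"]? "directory"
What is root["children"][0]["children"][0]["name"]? "node_120"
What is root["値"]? 31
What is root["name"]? "node_929"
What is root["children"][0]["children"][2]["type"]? "item"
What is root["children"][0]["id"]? 650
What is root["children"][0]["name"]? "node_650"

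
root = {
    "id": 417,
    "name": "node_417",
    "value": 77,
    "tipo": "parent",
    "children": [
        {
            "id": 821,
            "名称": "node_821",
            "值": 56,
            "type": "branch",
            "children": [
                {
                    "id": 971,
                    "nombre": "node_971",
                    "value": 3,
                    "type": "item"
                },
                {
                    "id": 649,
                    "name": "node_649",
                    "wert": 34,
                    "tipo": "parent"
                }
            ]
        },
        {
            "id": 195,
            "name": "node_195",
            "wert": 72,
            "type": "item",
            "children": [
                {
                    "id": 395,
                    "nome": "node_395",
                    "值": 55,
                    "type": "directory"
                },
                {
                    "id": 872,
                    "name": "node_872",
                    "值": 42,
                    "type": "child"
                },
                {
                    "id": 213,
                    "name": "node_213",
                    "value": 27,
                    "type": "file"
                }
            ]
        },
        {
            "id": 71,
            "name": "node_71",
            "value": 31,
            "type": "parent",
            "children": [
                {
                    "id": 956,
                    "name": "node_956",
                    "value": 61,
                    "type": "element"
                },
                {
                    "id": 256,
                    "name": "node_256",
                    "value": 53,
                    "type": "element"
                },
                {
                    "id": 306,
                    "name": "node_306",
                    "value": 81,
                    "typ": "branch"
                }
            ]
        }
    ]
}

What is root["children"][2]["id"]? 71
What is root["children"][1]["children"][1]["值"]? 42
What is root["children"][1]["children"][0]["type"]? "directory"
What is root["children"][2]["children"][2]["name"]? "node_306"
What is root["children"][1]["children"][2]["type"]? "file"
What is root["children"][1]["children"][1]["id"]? 872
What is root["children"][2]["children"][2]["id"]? 306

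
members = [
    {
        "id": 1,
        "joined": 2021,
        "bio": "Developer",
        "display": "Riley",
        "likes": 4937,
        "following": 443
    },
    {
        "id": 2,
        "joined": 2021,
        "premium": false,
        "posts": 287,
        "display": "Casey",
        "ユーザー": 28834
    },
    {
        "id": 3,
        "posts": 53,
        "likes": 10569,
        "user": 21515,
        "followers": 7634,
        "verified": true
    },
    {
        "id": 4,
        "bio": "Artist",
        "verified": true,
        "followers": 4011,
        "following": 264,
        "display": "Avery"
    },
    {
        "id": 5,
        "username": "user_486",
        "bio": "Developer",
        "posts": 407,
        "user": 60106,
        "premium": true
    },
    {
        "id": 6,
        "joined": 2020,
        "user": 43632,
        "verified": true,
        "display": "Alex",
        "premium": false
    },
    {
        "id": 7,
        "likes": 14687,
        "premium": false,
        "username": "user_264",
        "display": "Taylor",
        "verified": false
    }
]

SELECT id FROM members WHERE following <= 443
[1, 4]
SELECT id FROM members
[1, 2, 3, 4, 5, 6, 7]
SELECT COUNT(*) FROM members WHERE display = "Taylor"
1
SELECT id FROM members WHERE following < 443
[4]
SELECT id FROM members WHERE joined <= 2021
[1, 2, 6]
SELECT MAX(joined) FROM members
2021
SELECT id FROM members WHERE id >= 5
[5, 6, 7]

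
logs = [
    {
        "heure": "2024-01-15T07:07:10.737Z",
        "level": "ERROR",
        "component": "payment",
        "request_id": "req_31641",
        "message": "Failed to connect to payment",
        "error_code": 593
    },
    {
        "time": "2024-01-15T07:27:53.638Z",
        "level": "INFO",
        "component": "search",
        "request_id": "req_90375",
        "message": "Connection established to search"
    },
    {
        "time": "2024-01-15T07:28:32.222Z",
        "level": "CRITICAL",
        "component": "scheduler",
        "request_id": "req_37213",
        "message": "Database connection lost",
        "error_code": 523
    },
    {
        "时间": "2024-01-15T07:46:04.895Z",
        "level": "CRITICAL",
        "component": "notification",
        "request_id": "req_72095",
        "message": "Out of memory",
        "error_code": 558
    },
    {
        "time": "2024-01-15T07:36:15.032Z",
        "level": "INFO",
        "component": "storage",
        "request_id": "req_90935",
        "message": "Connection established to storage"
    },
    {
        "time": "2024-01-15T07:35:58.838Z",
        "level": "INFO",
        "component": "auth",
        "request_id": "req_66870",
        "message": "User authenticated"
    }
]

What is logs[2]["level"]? "CRITICAL"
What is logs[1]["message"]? "Connection established to search"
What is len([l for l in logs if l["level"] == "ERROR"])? 1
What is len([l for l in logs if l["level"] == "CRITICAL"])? 2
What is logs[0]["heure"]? "2024-01-15T07:07:10.737Z"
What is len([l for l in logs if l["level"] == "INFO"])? 3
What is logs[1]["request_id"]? "req_90375"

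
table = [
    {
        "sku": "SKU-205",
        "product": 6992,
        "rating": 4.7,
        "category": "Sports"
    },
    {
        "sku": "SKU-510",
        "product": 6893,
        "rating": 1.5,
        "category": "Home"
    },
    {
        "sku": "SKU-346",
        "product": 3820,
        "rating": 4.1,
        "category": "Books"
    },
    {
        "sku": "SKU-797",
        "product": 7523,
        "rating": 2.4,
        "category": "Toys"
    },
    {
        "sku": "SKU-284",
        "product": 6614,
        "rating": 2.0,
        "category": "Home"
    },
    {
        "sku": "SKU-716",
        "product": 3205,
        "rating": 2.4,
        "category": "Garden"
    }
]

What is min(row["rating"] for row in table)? 1.5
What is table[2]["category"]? "Books"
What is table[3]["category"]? "Toys"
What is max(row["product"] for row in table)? 7523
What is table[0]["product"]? 6992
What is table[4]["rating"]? 2.0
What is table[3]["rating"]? 2.4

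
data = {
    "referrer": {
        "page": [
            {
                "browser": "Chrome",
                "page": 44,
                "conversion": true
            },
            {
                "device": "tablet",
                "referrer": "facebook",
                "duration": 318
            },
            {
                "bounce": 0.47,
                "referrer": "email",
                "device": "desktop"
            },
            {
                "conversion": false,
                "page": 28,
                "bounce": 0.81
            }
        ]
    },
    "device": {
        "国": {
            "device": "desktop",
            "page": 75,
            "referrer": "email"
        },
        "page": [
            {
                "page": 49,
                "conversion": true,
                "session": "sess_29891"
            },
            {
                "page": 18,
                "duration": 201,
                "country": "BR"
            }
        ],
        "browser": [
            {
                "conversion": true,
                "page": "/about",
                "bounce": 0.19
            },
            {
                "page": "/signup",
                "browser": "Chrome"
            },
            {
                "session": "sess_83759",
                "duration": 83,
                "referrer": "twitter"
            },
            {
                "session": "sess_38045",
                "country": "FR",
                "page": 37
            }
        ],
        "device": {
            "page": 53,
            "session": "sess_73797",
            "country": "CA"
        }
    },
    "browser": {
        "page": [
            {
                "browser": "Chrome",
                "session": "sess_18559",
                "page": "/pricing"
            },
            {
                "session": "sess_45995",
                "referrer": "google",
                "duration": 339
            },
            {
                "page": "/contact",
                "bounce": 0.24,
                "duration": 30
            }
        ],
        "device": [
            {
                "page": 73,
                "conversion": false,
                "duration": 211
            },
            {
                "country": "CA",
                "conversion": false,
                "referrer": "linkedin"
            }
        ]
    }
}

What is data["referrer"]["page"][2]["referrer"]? "email"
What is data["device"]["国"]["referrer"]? "email"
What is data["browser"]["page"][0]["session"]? "sess_18559"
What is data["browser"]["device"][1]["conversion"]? False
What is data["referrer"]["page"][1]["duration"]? 318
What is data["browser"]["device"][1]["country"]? "CA"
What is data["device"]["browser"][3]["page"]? 37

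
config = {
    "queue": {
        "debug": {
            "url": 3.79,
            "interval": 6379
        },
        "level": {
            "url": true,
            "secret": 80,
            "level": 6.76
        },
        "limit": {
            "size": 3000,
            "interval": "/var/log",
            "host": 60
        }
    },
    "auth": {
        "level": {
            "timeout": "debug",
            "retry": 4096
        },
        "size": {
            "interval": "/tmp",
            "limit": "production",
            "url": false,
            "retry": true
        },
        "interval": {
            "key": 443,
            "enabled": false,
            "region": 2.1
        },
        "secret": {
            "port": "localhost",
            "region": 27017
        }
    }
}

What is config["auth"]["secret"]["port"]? "localhost"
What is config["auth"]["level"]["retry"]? 4096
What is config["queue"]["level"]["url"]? True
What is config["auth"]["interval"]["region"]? 2.1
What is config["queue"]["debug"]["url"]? 3.79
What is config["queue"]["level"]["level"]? 6.76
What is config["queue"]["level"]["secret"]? 80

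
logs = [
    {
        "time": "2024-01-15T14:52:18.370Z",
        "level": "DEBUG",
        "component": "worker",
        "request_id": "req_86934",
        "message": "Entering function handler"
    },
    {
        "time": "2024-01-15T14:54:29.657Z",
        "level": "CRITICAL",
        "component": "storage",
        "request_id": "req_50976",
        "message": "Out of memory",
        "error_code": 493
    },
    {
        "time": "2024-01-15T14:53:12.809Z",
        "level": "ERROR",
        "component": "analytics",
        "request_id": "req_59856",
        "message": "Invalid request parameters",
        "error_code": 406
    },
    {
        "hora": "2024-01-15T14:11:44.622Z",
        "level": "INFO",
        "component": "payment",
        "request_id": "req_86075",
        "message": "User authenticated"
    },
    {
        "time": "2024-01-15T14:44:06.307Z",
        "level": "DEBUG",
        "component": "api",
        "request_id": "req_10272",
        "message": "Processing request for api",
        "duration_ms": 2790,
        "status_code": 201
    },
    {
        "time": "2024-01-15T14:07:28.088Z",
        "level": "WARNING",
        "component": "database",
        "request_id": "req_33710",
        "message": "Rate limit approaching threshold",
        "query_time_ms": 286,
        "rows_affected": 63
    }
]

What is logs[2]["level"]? "ERROR"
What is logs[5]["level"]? "WARNING"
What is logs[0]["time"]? "2024-01-15T14:52:18.370Z"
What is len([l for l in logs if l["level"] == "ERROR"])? 1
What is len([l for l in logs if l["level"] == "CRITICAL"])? 1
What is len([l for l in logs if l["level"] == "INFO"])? 1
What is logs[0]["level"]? "DEBUG"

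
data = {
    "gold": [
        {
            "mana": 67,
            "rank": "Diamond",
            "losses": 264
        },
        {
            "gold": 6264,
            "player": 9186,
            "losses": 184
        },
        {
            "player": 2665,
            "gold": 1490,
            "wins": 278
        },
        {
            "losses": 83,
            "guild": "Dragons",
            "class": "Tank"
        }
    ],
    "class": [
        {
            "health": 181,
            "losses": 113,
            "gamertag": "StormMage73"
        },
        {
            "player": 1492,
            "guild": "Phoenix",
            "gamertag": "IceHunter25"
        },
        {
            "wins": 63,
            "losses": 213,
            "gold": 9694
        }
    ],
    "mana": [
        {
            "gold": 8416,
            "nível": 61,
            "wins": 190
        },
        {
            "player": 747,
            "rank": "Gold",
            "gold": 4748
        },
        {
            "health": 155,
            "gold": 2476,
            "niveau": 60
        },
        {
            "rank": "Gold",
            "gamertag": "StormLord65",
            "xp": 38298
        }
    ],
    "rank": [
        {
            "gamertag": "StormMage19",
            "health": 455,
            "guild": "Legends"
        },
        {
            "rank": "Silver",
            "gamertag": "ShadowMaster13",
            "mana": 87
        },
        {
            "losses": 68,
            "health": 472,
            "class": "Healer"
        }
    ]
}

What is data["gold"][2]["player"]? 2665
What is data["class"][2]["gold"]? 9694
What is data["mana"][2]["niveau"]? 60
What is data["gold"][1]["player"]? 9186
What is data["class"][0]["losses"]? 113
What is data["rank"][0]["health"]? 455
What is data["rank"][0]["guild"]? "Legends"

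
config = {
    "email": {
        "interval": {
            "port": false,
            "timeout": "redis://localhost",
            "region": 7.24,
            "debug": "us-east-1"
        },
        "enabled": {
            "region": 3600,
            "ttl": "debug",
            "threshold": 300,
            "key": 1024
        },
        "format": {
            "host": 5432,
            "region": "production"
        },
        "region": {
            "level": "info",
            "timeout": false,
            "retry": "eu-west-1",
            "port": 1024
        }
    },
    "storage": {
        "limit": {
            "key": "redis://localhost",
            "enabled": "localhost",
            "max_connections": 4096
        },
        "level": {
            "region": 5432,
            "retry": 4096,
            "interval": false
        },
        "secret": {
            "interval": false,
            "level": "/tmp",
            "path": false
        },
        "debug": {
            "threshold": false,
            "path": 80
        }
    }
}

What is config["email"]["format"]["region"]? "production"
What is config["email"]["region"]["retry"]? "eu-west-1"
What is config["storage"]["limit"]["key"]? "redis://localhost"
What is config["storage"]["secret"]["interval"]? False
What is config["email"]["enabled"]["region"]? 3600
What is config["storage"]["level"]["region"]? 5432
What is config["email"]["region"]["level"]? "info"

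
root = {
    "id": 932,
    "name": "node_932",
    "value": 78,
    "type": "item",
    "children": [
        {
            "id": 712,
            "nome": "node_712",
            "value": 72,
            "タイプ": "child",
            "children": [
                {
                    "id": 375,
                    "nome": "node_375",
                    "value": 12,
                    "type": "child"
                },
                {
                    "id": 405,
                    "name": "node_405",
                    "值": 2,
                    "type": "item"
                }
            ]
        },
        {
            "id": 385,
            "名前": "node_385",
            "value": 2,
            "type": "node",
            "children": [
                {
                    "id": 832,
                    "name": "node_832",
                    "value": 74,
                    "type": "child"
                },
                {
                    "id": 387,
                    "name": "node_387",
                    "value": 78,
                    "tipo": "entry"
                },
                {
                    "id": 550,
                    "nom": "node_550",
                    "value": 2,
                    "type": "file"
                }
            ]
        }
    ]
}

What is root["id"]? 932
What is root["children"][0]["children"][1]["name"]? "node_405"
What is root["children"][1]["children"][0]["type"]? "child"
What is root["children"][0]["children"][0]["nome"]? "node_375"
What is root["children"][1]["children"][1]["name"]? "node_387"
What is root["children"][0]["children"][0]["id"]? 375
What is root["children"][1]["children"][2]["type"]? "file"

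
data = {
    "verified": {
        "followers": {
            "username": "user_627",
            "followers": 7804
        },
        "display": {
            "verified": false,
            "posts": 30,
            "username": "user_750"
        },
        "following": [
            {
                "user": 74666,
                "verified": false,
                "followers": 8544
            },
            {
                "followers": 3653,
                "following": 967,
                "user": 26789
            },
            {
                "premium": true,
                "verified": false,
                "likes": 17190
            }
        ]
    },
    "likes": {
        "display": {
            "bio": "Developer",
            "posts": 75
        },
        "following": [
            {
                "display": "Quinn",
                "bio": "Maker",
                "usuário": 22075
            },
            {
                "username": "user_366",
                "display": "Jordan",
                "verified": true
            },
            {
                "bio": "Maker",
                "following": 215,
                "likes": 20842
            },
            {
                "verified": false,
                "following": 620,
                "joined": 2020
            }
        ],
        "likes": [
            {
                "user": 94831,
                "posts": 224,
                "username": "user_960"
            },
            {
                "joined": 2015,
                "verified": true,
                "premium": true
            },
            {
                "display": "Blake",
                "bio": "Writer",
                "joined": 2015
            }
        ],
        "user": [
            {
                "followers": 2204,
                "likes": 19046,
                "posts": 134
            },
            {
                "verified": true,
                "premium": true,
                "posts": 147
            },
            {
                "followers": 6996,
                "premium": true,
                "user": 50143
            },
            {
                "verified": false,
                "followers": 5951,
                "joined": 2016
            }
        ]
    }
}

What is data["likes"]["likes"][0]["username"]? "user_960"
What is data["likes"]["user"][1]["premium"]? True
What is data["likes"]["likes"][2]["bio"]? "Writer"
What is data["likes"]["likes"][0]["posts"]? 224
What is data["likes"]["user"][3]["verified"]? False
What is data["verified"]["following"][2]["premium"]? True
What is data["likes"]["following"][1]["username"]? "user_366"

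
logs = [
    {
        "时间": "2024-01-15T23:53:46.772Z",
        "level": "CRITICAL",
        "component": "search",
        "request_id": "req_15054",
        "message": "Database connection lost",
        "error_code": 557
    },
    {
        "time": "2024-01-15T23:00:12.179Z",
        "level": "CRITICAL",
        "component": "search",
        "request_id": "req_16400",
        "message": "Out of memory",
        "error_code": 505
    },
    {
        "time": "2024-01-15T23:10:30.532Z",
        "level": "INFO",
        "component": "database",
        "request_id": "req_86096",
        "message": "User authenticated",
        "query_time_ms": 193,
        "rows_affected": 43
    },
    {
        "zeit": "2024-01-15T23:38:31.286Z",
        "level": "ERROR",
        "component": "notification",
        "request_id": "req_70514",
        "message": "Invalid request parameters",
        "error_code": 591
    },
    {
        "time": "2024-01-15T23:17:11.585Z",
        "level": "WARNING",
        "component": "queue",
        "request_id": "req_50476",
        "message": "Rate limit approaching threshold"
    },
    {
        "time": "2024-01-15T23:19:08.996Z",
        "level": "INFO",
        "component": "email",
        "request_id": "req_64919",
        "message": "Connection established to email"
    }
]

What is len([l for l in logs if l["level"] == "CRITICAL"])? 2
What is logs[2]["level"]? "INFO"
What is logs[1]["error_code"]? 505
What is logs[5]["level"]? "INFO"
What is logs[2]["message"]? "User authenticated"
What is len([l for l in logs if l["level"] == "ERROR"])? 1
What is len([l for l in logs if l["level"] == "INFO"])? 2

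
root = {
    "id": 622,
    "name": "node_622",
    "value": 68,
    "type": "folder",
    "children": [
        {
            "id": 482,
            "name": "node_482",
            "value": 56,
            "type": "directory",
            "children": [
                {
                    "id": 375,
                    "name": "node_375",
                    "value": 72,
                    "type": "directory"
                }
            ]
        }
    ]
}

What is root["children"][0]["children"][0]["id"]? 375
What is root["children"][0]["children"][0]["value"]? 72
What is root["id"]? 622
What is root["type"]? "folder"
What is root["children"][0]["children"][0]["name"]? "node_375"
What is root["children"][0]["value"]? 56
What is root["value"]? 68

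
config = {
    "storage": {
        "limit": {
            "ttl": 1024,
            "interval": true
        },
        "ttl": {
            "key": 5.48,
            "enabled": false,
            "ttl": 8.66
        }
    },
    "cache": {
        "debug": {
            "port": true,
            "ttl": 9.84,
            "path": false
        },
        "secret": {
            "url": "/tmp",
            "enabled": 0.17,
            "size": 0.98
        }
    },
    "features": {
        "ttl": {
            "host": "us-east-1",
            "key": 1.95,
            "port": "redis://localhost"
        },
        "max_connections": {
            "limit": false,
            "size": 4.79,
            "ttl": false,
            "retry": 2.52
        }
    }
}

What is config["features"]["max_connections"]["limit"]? False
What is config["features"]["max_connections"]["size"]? 4.79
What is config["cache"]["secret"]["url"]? "/tmp"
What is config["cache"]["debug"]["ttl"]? 9.84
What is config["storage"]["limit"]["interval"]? True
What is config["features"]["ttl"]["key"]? 1.95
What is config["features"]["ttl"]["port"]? "redis://localhost"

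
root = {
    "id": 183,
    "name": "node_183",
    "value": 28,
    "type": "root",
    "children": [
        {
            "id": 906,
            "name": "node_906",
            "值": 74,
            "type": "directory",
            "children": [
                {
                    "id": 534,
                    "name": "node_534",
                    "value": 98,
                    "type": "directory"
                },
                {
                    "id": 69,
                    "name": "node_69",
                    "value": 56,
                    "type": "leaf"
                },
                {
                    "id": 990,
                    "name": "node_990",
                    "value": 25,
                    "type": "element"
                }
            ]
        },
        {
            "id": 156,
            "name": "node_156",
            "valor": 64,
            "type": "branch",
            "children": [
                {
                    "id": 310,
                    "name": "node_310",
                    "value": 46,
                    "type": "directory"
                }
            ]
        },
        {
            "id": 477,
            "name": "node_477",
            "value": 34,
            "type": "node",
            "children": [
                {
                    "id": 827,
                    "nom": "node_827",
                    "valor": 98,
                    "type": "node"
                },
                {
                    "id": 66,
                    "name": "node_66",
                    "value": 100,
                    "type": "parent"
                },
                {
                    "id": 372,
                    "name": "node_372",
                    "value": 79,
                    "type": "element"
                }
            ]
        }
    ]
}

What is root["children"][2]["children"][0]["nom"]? "node_827"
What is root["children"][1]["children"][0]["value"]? 46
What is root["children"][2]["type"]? "node"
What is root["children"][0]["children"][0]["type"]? "directory"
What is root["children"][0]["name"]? "node_906"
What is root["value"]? 28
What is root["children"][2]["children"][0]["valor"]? 98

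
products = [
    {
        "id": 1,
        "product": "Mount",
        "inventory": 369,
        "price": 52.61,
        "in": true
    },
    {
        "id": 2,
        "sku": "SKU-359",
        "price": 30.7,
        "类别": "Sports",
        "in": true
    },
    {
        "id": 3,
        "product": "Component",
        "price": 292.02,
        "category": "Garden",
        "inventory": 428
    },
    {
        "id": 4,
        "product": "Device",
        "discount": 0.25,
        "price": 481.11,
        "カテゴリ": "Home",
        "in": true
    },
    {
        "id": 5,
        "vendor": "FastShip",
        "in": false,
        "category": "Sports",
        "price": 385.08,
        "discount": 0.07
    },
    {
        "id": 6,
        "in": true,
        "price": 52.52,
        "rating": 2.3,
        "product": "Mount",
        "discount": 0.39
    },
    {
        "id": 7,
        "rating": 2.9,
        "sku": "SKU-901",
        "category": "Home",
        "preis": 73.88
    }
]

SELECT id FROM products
[1, 2, 3, 4, 5, 6, 7]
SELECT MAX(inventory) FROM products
428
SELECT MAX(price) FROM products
481.11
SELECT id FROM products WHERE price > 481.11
[]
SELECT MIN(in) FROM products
False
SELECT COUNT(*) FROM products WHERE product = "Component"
1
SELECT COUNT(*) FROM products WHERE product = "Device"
1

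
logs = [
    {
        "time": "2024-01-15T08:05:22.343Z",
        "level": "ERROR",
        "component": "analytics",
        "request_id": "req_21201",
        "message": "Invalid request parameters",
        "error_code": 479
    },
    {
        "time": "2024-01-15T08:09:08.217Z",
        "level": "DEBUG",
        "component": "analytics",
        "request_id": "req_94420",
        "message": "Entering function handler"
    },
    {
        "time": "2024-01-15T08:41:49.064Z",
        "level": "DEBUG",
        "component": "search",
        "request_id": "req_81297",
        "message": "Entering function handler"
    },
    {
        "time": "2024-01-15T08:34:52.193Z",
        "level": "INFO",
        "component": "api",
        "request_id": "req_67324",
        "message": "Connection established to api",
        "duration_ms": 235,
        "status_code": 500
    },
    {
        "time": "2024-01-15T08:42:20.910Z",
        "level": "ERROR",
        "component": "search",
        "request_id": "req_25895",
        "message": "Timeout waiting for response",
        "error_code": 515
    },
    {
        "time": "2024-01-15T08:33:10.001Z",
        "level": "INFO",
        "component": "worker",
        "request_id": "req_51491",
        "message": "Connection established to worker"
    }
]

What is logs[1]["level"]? "DEBUG"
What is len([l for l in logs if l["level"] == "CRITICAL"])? 0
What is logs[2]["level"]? "DEBUG"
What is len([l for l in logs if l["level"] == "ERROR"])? 2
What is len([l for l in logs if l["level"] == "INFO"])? 2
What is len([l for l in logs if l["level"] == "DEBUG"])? 2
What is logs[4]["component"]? "search"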